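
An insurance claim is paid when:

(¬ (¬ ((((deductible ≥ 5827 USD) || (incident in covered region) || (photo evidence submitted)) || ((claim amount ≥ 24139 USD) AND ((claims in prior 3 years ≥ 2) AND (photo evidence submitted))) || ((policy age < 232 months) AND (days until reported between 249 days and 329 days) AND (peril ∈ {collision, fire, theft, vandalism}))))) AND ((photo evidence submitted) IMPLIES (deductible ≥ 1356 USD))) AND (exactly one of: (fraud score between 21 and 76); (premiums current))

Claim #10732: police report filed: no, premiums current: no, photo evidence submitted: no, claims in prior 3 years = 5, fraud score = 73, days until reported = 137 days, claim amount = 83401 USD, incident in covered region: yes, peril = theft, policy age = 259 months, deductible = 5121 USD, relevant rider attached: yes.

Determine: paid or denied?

Atomic conditions:
  deductible ≥ 5827 USD: 5121 ≥ 5827 is false
  incident in covered region: yes → true
  photo evidence submitted: no → false
  claim amount ≥ 24139 USD: 83401 ≥ 24139 is true
  claims in prior 3 years ≥ 2: 5 ≥ 2 is true
  policy age < 232 months: 259 < 232 is false
  days until reported between 249 days and 329 days: 137 in [249, 329] is false
  peril ∈ {collision, fire, theft, vandalism}: theft is in the set → true
  deductible ≥ 1356 USD: 5121 ≥ 1356 is true
  fraud score between 21 and 76: 73 in [21, 76] is true
  premiums current: no → false
Combine:
[1.1.1.1.1] false OR true OR false = true
[1.1.1.1.2.2] true AND false = false
[1.1.1.1.2] true AND false = false
[1.1.1.1.3] false AND false AND true = false
[1.1.1.1] true OR false OR false = true
[1.1.1] NOT true = false
[1.1] NOT false = true
[1.2] false → true (antecedent false ⇒ implication holds) = true
[1] true AND true = true
[2] exactly-one(true, false) = true
[root] true AND true = true
Overall: true → paid

Paid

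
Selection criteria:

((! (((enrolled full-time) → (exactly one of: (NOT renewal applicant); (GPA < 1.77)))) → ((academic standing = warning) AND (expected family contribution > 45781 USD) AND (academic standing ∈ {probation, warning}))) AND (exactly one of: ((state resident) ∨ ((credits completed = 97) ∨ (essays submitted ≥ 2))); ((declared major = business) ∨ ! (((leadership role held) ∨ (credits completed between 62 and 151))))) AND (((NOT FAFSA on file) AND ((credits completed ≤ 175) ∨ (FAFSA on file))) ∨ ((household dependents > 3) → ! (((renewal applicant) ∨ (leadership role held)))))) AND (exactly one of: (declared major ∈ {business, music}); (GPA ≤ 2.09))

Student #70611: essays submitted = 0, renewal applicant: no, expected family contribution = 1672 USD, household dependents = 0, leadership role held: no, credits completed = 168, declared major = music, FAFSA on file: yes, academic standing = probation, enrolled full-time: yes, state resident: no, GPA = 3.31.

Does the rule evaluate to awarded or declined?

Atomic conditions:
  enrolled full-time: yes → true
  NOT renewal applicant: no → true
  GPA < 1.77: 3.31 < 1.77 is false
  academic standing = warning: probation == warning is false
  expected family contribution > 45781 USD: 1672 > 45781 is false
  academic standing ∈ {probation, warning}: probation is in the set → true
  state resident: no → false
  credits completed = 97: 168 == 97 is false
  essays submitted ≥ 2: 0 ≥ 2 is false
  declared major = business: music == business is false
  leadership role held: no → false
  credits completed between 62 and 151: 168 in [62, 151] is false
  NOT FAFSA on file: yes → false
  credits completed ≤ 175: 168 ≤ 175 is true
  FAFSA on file: yes → true
  household dependents > 3: 0 > 3 is false
  renewal applicant: no → false
  declared major ∈ {business, music}: music is in the set → true
  GPA ≤ 2.09: 3.31 ≤ 2.09 is false
Combine:
[1.1.1.1.2] exactly-one(true, false) = true
[1.1.1.1] true → true = true
[1.1.1] NOT true = false
[1.1.2] false AND false AND true = false
[1.1] false → false (antecedent false ⇒ implication holds) = true
[1.2.1.2] false OR false = false
[1.2.1] false OR false = false
[1.2.2.2.1] false OR false = false
[1.2.2.2] NOT false = true
[1.2.2] false OR true = true
[1.2] exactly-one(false, true) = true
[1.3.1.2] true OR true = true
[1.3.1] false AND true = false
[1.3.2.2.1] false OR false = false
[1.3.2.2] NOT false = true
[1.3.2] false → true (antecedent false ⇒ implication holds) = true
[1.3] false OR true = true
[1] true AND true AND true = true
[2] exactly-one(true, false) = true
[root] true AND true = true
Overall: true → awarded

Awarded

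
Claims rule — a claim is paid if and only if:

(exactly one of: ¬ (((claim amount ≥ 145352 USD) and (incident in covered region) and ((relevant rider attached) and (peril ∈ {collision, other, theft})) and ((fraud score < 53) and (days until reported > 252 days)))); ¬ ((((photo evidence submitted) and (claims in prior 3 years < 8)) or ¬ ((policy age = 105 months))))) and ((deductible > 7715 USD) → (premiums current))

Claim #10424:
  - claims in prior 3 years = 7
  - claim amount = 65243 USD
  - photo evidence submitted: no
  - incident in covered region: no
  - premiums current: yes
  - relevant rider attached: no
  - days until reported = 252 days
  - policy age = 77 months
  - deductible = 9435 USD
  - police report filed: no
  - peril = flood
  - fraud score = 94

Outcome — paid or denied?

Paid

Atomic conditions:
  claim amount ≥ 145352 USD: 65243 ≥ 145352 is false
  incident in covered region: no → false
  relevant rider attached: no → false
  peril ∈ {collision, other, theft}: flood is not in the set → false
  fraud score < 53: 94 < 53 is false
  days until reported > 252 days: 252 > 252 is false
  photo evidence submitted: no → false
  claims in prior 3 years < 8: 7 < 8 is true
  policy age = 105 months: 77 == 105 is false
  deductible > 7715 USD: 9435 > 7715 is true
  premiums current: yes → true
Combine:
[1.1.1.3] false AND false = false
[1.1.1.4] false AND false = false
[1.1.1] false AND false AND false AND false = false
[1.1] NOT false = true
[1.2.1.1] false AND true = false
[1.2.1.2] NOT false = true
[1.2.1] false OR true = true
[1.2] NOT true = false
[1] exactly-one(true, false) = true
[2] true → true = true
[root] true AND true = true
Overall: true → paid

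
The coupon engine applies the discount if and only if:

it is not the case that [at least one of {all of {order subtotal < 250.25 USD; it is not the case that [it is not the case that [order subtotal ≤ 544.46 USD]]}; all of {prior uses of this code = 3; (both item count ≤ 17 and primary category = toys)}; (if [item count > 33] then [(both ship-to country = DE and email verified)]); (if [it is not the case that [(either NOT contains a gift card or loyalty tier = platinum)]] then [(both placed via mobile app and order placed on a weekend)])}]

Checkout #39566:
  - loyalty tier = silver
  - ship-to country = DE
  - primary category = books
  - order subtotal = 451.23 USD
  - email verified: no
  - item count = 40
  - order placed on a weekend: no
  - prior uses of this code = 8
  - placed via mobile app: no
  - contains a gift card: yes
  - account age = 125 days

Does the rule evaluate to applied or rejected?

Applied

Atomic conditions:
  order subtotal < 250.25 USD: 451.23 < 250.25 is false
  order subtotal ≤ 544.46 USD: 451.23 ≤ 544.46 is true
  prior uses of this code = 3: 8 == 3 is false
  item count ≤ 17: 40 ≤ 17 is false
  primary category = toys: books == toys is false
  item count > 33: 40 > 33 is true
  ship-to country = DE: DE == DE is true
  email verified: no → false
  NOT contains a gift card: yes → false
  loyalty tier = platinum: silver == platinum is false
  placed via mobile app: no → false
  order placed on a weekend: no → false
Combine:
[1.1.2.1] NOT true = false
[1.1.2] NOT false = true
[1.1] false AND true = false
[1.2.2] false AND false = false
[1.2] false AND false = false
[1.3.2] true AND false = false
[1.3] true → false = false
[1.4.1.1] false OR false = false
[1.4.1] NOT false = true
[1.4.2] false AND false = false
[1.4] true → false = false
[1] false OR false OR false OR false = false
[root] NOT false = true
Overall: true → applied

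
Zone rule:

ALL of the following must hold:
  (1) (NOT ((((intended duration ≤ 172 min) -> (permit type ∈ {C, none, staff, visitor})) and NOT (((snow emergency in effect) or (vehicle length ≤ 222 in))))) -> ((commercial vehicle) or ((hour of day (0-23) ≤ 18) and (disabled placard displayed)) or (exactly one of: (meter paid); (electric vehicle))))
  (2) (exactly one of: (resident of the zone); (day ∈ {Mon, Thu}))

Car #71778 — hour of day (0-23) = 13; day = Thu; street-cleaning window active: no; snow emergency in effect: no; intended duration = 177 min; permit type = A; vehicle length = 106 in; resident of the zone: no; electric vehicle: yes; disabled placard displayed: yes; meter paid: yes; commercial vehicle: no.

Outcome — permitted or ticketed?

Atomic conditions:
  intended duration ≤ 172 min: 177 ≤ 172 is false
  permit type ∈ {C, none, staff, visitor}: A is not in the set → false
  snow emergency in effect: no → false
  vehicle length ≤ 222 in: 106 ≤ 222 is true
  commercial vehicle: no → false
  hour of day (0-23) ≤ 18: 13 ≤ 18 is true
  disabled placard displayed: yes → true
  meter paid: yes → true
  electric vehicle: yes → true
  resident of the zone: no → false
  day ∈ {Mon, Thu}: Thu is in the set → true
Combine:
[1.1.1.1] false → false (antecedent false ⇒ implication holds) = true
[1.1.1.2.1] false OR true = true
[1.1.1.2] NOT true = false
[1.1.1] true AND false = false
[1.1] NOT false = true
[1.2.2] true AND true = true
[1.2.3] exactly-one(true, true) = false
[1.2] false OR true OR false = true
[1] true → true = true
[2] exactly-one(false, true) = true
[root] true AND true = true
Overall: true → permitted

Permitted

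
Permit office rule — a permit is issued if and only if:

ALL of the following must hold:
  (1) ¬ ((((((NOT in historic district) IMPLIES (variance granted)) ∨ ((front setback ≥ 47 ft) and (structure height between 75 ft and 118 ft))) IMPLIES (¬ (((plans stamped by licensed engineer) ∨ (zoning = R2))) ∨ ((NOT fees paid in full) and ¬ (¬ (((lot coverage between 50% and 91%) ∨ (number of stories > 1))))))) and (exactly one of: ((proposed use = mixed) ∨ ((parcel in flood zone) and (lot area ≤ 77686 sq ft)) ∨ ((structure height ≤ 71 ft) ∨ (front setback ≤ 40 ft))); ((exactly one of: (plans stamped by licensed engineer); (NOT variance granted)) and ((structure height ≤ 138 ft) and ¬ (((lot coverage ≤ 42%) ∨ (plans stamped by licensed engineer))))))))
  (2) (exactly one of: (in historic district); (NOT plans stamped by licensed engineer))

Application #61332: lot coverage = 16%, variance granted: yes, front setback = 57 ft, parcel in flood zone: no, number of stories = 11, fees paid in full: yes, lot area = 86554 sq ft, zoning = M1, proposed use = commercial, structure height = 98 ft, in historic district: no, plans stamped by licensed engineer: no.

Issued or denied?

Issued

Atomic conditions:
  NOT in historic district: no → true
  variance granted: yes → true
  front setback ≥ 47 ft: 57 ≥ 47 is true
  structure height between 75 ft and 118 ft: 98 in [75, 118] is true
  plans stamped by licensed engineer: no → false
  zoning = R2: M1 == R2 is false
  NOT fees paid in full: yes → false
  lot coverage between 50% and 91%: 16 in [50, 91] is false
  number of stories > 1: 11 > 1 is true
  proposed use = mixed: commercial == mixed is false
  parcel in flood zone: no → false
  lot area ≤ 77686 sq ft: 86554 ≤ 77686 is false
  structure height ≤ 71 ft: 98 ≤ 71 is false
  front setback ≤ 40 ft: 57 ≤ 40 is false
  NOT variance granted: yes → false
  structure height ≤ 138 ft: 98 ≤ 138 is true
  lot coverage ≤ 42%: 16 ≤ 42 is true
  in historic district: no → false
  NOT plans stamped by licensed engineer: no → true
Combine:
[1.1.1.1.1] true → true = true
[1.1.1.1.2] true AND true = true
[1.1.1.1] true OR true = true
[1.1.1.2.1.1] false OR false = false
[1.1.1.2.1] NOT false = true
[1.1.1.2.2.2.1.1] false OR true = true
[1.1.1.2.2.2.1] NOT true = false
[1.1.1.2.2.2] NOT false = true
[1.1.1.2.2] false AND true = false
[1.1.1.2] true OR false = true
[1.1.1] true → true = true
[1.1.2.1.2] false AND false = false
[1.1.2.1.3] false OR false = false
[1.1.2.1] false OR false OR false = false
[1.1.2.2.1] exactly-one(false, false) = false
[1.1.2.2.2.2.1] true OR false = true
[1.1.2.2.2.2] NOT true = false
[1.1.2.2.2] true AND false = false
[1.1.2.2] false AND false = false
[1.1.2] exactly-one(false, false) = false
[1.1] true AND false = false
[1] NOT false = true
[2] exactly-one(false, true) = true
[root] true AND true = true
Overall: true → issued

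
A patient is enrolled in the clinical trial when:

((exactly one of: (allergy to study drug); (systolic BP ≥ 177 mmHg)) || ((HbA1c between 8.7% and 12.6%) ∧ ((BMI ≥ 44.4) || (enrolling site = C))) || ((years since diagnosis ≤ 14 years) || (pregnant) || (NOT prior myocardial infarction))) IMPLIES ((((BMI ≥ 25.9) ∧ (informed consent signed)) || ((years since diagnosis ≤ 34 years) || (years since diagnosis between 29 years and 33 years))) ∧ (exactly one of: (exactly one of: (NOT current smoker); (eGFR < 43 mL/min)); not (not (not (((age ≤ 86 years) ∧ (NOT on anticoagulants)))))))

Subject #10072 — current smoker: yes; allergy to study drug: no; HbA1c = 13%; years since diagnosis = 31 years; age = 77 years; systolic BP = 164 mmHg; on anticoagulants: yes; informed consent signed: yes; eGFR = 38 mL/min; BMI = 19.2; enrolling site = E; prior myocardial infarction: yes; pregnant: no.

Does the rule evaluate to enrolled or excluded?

Enrolled

Atomic conditions:
  allergy to study drug: no → false
  systolic BP ≥ 177 mmHg: 164 ≥ 177 is false
  HbA1c between 8.7% and 12.6%: 13 in [8.7, 12.6] is false
  BMI ≥ 44.4: 19.2 ≥ 44.4 is false
  enrolling site = C: E == C is false
  years since diagnosis ≤ 14 years: 31 ≤ 14 is false
  pregnant: no → false
  NOT prior myocardial infarction: yes → false
  BMI ≥ 25.9: 19.2 ≥ 25.9 is false
  informed consent signed: yes → true
  years since diagnosis ≤ 34 years: 31 ≤ 34 is true
  years since diagnosis between 29 years and 33 years: 31 in [29, 33] is true
  NOT current smoker: yes → false
  eGFR < 43 mL/min: 38 < 43 is true
  age ≤ 86 years: 77 ≤ 86 is true
  NOT on anticoagulants: yes → false
Combine:
[1.1] exactly-one(false, false) = false
[1.2.2] false OR false = false
[1.2] false AND false = false
[1.3] false OR false OR false = false
[1] false OR false OR false = false
[2.1.1] false AND true = false
[2.1.2] true OR true = true
[2.1] false OR true = true
[2.2.1] exactly-one(false, true) = true
[2.2.2.1.1.1] true AND false = false
[2.2.2.1.1] NOT false = true
[2.2.2.1] NOT true = false
[2.2.2] NOT false = true
[2.2] exactly-one(true, true) = false
[2] true AND false = false
[root] false → false (antecedent false ⇒ implication holds) = true
Overall: true → enrolled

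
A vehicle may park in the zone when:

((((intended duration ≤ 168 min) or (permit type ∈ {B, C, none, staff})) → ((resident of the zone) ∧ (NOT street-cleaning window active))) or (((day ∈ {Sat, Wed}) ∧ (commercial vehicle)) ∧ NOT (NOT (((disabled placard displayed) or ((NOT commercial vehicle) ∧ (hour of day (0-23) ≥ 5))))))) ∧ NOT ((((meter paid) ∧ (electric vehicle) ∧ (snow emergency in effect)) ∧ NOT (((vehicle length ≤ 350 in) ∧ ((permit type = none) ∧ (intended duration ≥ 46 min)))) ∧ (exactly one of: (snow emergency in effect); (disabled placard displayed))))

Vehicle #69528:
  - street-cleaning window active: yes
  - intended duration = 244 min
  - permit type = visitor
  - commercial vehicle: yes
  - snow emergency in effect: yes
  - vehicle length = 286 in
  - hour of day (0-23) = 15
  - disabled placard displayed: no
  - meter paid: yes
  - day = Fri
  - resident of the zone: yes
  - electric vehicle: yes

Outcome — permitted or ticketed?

Ticketed

Atomic conditions:
  intended duration ≤ 168 min: 244 ≤ 168 is false
  permit type ∈ {B, C, none, staff}: visitor is not in the set → false
  resident of the zone: yes → true
  NOT street-cleaning window active: yes → false
  day ∈ {Sat, Wed}: Fri is not in the set → false
  commercial vehicle: yes → true
  disabled placard displayed: no → false
  NOT commercial vehicle: yes → false
  hour of day (0-23) ≥ 5: 15 ≥ 5 is true
  meter paid: yes → true
  electric vehicle: yes → true
  snow emergency in effect: yes → true
  vehicle length ≤ 350 in: 286 ≤ 350 is true
  permit type = none: visitor == none is false
  intended duration ≥ 46 min: 244 ≥ 46 is true
Combine:
[1.1.1] false OR false = false
[1.1.2] true AND false = false
[1.1] false → false (antecedent false ⇒ implication holds) = true
[1.2.1] false AND true = false
[1.2.2.1.1.2] false AND true = false
[1.2.2.1.1] false OR false = false
[1.2.2.1] NOT false = true
[1.2.2] NOT true = false
[1.2] false AND false = false
[1] true OR false = true
[2.1.1] true AND true AND true = true
[2.1.2.1.2] false AND true = false
[2.1.2.1] true AND false = false
[2.1.2] NOT false = true
[2.1.3] exactly-one(true, false) = true
[2.1] true AND true AND true = true
[2] NOT true = false
[root] true AND false = false
Overall: false → ticketed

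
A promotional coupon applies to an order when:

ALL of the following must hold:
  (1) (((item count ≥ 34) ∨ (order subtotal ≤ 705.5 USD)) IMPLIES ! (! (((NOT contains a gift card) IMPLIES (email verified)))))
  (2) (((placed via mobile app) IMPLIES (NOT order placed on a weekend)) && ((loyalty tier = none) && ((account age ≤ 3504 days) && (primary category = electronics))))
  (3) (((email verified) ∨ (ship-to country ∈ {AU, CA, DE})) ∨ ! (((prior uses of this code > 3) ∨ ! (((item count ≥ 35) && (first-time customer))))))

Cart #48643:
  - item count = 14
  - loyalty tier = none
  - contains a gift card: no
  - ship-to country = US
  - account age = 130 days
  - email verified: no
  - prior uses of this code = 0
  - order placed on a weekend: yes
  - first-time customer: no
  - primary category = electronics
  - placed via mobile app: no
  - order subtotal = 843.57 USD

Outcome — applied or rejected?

Rejected

Atomic conditions:
  item count ≥ 34: 14 ≥ 34 is false
  order subtotal ≤ 705.5 USD: 843.57 ≤ 705.5 is false
  NOT contains a gift card: no → true
  email verified: no → false
  placed via mobile app: no → false
  NOT order placed on a weekend: yes → false
  loyalty tier = none: none == none is true
  account age ≤ 3504 days: 130 ≤ 3504 is true
  primary category = electronics: electronics == electronics is true
  ship-to country ∈ {AU, CA, DE}: US is not in the set → false
  prior uses of this code > 3: 0 > 3 is false
  item count ≥ 35: 14 ≥ 35 is false
  first-time customer: no → false
Combine:
[1.1] false OR false = false
[1.2.1.1] true → false = false
[1.2.1] NOT false = true
[1.2] NOT true = false
[1] false → false (antecedent false ⇒ implication holds) = true
[2.1] false → false (antecedent false ⇒ implication holds) = true
[2.2.2] true AND true = true
[2.2] true AND true = true
[2] true AND true = true
[3.1] false OR false = false
[3.2.1.2.1] false AND false = false
[3.2.1.2] NOT false = true
[3.2.1] false OR true = true
[3.2] NOT true = false
[3] false OR false = false
[root] true AND true AND false = false
Overall: false → rejected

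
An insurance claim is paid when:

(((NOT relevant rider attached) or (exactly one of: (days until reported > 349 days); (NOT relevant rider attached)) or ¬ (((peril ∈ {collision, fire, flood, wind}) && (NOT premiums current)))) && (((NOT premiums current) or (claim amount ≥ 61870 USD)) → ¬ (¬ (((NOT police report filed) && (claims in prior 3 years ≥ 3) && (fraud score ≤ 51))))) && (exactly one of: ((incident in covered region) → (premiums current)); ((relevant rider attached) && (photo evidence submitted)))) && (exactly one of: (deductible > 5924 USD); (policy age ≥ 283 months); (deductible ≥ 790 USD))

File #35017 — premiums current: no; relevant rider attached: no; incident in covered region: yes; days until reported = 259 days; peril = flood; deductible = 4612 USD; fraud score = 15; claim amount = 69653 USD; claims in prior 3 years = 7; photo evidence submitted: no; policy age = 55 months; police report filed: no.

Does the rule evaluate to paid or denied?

Atomic conditions:
  NOT relevant rider attached: no → true
  days until reported > 349 days: 259 > 349 is false
  peril ∈ {collision, fire, flood, wind}: flood is in the set → true
  NOT premiums current: no → true
  claim amount ≥ 61870 USD: 69653 ≥ 61870 is true
  NOT police report filed: no → true
  claims in prior 3 years ≥ 3: 7 ≥ 3 is true
  fraud score ≤ 51: 15 ≤ 51 is true
  incident in covered region: yes → true
  premiums current: no → false
  relevant rider attached: no → false
  photo evidence submitted: no → false
  deductible > 5924 USD: 4612 > 5924 is false
  policy age ≥ 283 months: 55 ≥ 283 is false
  deductible ≥ 790 USD: 4612 ≥ 790 is true
Combine:
[1.1.2] exactly-one(false, true) = true
[1.1.3.1] true AND true = true
[1.1.3] NOT true = false
[1.1] true OR true OR false = true
[1.2.1] true OR true = true
[1.2.2.1.1] true AND true AND true = true
[1.2.2.1] NOT true = false
[1.2.2] NOT false = true
[1.2] true → true = true
[1.3.1] true → false = false
[1.3.2] false AND false = false
[1.3] exactly-one(false, false) = false
[1] true AND true AND false = false
[2] exactly-one(false, false, true) = true
[root] false AND true = false
Overall: false → denied

Denied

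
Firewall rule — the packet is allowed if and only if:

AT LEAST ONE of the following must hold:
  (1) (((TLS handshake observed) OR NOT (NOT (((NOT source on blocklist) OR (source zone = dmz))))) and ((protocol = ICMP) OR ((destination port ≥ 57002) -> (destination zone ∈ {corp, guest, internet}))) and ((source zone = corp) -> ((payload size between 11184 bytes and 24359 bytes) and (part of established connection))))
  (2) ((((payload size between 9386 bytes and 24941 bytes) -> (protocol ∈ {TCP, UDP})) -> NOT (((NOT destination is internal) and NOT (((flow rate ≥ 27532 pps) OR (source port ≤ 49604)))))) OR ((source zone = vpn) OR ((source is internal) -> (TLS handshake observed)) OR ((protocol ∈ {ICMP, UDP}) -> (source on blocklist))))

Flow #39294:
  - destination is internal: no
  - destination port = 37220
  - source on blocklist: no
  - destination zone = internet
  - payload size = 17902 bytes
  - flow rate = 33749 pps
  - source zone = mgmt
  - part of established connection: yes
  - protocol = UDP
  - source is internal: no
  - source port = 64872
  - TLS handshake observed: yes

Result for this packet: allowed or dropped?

Atomic conditions:
  TLS handshake observed: yes → true
  NOT source on blocklist: no → true
  source zone = dmz: mgmt == dmz is false
  protocol = ICMP: UDP == ICMP is false
  destination port ≥ 57002: 37220 ≥ 57002 is false
  destination zone ∈ {corp, guest, internet}: internet is in the set → true
  source zone = corp: mgmt == corp is false
  payload size between 11184 bytes and 24359 bytes: 17902 in [11184, 24359] is true
  part of established connection: yes → true
  payload size between 9386 bytes and 24941 bytes: 17902 in [9386, 24941] is true
  protocol ∈ {TCP, UDP}: UDP is in the set → true
  NOT destination is internal: no → true
  flow rate ≥ 27532 pps: 33749 ≥ 27532 is true
  source port ≤ 49604: 64872 ≤ 49604 is false
  source zone = vpn: mgmt == vpn is false
  source is internal: no → false
  protocol ∈ {ICMP, UDP}: UDP is in the set → true
  source on blocklist: no → false
Combine:
[1.1.2.1.1] true OR false = true
[1.1.2.1] NOT true = false
[1.1.2] NOT false = true
[1.1] true OR true = true
[1.2.2] false → true (antecedent false ⇒ implication holds) = true
[1.2] false OR true = true
[1.3.2] true AND true = true
[1.3] false → true (antecedent false ⇒ implication holds) = true
[1] true AND true AND true = true
[2.1.1] true → true = true
[2.1.2.1.2.1] true OR false = true
[2.1.2.1.2] NOT true = false
[2.1.2.1] true AND false = false
[2.1.2] NOT false = true
[2.1] true → true = true
[2.2.2] false → true (antecedent false ⇒ implication holds) = true
[2.2.3] true → false = false
[2.2] false OR true OR false = true
[2] true OR true = true
[root] true OR true = true
Overall: true → allowed

Allowed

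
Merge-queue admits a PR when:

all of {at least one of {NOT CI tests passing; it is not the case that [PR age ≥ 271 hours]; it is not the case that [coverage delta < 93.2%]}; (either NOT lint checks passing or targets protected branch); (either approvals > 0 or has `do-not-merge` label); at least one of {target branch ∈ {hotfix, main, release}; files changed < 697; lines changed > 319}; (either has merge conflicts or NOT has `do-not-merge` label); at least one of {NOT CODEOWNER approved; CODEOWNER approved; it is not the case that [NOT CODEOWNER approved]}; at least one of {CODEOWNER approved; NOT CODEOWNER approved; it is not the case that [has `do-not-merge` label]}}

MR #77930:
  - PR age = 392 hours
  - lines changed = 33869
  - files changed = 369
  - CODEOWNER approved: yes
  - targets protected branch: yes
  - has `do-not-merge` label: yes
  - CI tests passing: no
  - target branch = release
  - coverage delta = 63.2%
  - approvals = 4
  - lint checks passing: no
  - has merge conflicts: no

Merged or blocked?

Blocked

Atomic conditions:
  NOT CI tests passing: no → true
  PR age ≥ 271 hours: 392 ≥ 271 is true
  coverage delta < 93.2%: 63.2 < 93.2 is true
  NOT lint checks passing: no → true
  targets protected branch: yes → true
  approvals > 0: 4 > 0 is true
  has `do-not-merge` label: yes → true
  target branch ∈ {hotfix, main, release}: release is in the set → true
  files changed < 697: 369 < 697 is true
  lines changed > 319: 33869 > 319 is true
  has merge conflicts: no → false
  NOT has `do-not-merge` label: yes → false
  NOT CODEOWNER approved: yes → false
  CODEOWNER approved: yes → true
Combine:
[1.2] NOT true = false
[1.3] NOT true = false
[1] true OR false OR false = true
[2] true OR true = true
[3] true OR true = true
[4] true OR true OR true = true
[5] false OR false = false
[6.3] NOT false = true
[6] false OR true OR true = true
[7.3] NOT true = false
[7] true OR false OR false = true
[root] true AND true AND true AND true AND false AND true AND true = false
Overall: false → blocked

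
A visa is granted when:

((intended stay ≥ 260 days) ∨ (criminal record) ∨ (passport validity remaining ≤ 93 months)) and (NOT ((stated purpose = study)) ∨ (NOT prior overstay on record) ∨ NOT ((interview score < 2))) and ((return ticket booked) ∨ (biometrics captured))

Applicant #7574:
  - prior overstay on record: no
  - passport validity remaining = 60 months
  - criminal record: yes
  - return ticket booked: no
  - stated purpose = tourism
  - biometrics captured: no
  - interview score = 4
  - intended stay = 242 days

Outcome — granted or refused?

Atomic conditions:
  intended stay ≥ 260 days: 242 ≥ 260 is false
  criminal record: yes → true
  passport validity remaining ≤ 93 months: 60 ≤ 93 is true
  stated purpose = study: tourism == study is false
  NOT prior overstay on record: no → true
  interview score < 2: 4 < 2 is false
  return ticket booked: no → false
  biometrics captured: no → false
Combine:
[1] false OR true OR true = true
[2.1] NOT false = true
[2.3] NOT false = true
[2] true OR true OR true = true
[3] false OR false = false
[root] true AND true AND false = false
Overall: false → refused

Refused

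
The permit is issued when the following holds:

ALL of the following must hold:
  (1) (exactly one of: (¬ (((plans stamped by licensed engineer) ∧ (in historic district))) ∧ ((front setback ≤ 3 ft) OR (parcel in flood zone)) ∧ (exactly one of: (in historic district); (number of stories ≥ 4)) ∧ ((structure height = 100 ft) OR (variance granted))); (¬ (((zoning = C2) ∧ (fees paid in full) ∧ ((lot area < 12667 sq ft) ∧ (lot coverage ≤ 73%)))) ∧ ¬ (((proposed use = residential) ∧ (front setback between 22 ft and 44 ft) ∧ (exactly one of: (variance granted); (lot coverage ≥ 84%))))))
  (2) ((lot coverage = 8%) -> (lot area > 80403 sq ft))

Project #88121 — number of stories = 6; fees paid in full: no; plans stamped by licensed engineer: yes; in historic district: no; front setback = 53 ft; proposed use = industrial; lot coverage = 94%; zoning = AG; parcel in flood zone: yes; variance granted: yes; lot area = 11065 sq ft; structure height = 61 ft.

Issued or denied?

Atomic conditions:
  plans stamped by licensed engineer: yes → true
  in historic district: no → false
  front setback ≤ 3 ft: 53 ≤ 3 is false
  parcel in flood zone: yes → true
  number of stories ≥ 4: 6 ≥ 4 is true
  structure height = 100 ft: 61 == 100 is false
  variance granted: yes → true
  zoning = C2: AG == C2 is false
  fees paid in full: no → false
  lot area < 12667 sq ft: 11065 < 12667 is true
  lot coverage ≤ 73%: 94 ≤ 73 is false
  proposed use = residential: industrial == residential is false
  front setback between 22 ft and 44 ft: 53 in [22, 44] is false
  lot coverage ≥ 84%: 94 ≥ 84 is true
  lot coverage = 8%: 94 == 8 is false
  lot area > 80403 sq ft: 11065 > 80403 is false
Combine:
[1.1.1.1] true AND false = false
[1.1.1] NOT false = true
[1.1.2] false OR true = true
[1.1.3] exactly-one(false, true) = true
[1.1.4] false OR true = true
[1.1] true AND true AND true AND true = true
[1.2.1.1.3] true AND false = false
[1.2.1.1] false AND false AND false = false
[1.2.1] NOT false = true
[1.2.2.1.3] exactly-one(true, true) = false
[1.2.2.1] false AND false AND false = false
[1.2.2] NOT false = true
[1.2] true AND true = true
[1] exactly-one(true, true) = false
[2] false → false (antecedent false ⇒ implication holds) = true
[root] false AND true = false
Overall: false → denied

Denied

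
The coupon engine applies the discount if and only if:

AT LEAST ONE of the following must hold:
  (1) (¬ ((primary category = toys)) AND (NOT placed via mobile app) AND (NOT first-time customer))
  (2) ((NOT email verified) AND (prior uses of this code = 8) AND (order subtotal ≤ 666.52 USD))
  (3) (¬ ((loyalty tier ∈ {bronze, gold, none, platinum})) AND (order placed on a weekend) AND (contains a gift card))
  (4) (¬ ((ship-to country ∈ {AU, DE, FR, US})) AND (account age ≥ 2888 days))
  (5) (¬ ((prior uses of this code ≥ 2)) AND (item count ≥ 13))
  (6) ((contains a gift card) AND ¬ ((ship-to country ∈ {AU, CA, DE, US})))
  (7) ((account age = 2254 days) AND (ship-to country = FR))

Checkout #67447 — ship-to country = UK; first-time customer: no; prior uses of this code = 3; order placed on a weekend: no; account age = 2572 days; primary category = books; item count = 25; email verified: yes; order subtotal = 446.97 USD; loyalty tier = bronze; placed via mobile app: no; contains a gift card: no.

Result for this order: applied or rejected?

Atomic conditions:
  primary category = toys: books == toys is false
  NOT placed via mobile app: no → true
  NOT first-time customer: no → true
  NOT email verified: yes → false
  prior uses of this code = 8: 3 == 8 is false
  order subtotal ≤ 666.52 USD: 446.97 ≤ 666.52 is true
  loyalty tier ∈ {bronze, gold, none, platinum}: bronze is in the set → true
  order placed on a weekend: no → false
  contains a gift card: no → false
  ship-to country ∈ {AU, DE, FR, US}: UK is not in the set → false
  account age ≥ 2888 days: 2572 ≥ 2888 is false
  prior uses of this code ≥ 2: 3 ≥ 2 is true
  item count ≥ 13: 25 ≥ 13 is true
  ship-to country ∈ {AU, CA, DE, US}: UK is not in the set → false
  account age = 2254 days: 2572 == 2254 is false
  ship-to country = FR: UK == FR is false
Combine:
[1.1] NOT false = true
[1] true AND true AND true = true
[2] false AND false AND true = false
[3.1] NOT true = false
[3] false AND false AND false = false
[4.1] NOT false = true
[4] true AND false = false
[5.1] NOT true = false
[5] false AND true = false
[6.2] NOT false = true
[6] false AND true = false
[7] false AND false = false
[root] true OR false OR false OR false OR false OR false OR false = true
Overall: true → applied

Applied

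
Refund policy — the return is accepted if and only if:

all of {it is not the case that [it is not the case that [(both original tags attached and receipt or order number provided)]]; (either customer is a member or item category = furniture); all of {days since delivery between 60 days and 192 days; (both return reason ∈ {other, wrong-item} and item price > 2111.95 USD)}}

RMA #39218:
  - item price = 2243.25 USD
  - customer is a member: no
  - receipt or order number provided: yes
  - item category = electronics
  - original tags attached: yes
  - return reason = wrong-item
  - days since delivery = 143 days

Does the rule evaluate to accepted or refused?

Refused

Atomic conditions:
  original tags attached: yes → true
  receipt or order number provided: yes → true
  customer is a member: no → false
  item category = furniture: electronics == furniture is false
  days since delivery between 60 days and 192 days: 143 in [60, 192] is true
  return reason ∈ {other, wrong-item}: wrong-item is in the set → true
  item price > 2111.95 USD: 2243.25 > 2111.95 is true
Combine:
[1.1.1] true AND true = true
[1.1] NOT true = false
[1] NOT false = true
[2] false OR false = false
[3.2] true AND true = true
[3] true AND true = true
[root] true AND false AND true = false
Overall: false → refused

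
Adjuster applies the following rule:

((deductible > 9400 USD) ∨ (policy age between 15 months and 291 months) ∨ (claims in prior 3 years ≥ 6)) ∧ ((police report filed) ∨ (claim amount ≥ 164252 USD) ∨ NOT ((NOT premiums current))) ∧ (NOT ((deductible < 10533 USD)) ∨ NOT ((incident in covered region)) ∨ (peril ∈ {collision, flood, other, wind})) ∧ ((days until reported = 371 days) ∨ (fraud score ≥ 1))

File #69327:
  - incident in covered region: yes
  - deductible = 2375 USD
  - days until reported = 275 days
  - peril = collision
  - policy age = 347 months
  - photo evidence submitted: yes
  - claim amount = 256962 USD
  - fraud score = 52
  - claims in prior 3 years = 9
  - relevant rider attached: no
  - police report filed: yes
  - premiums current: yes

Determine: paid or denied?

Paid

Atomic conditions:
  deductible > 9400 USD: 2375 > 9400 is false
  policy age between 15 months and 291 months: 347 in [15, 291] is false
  claims in prior 3 years ≥ 6: 9 ≥ 6 is true
  police report filed: yes → true
  claim amount ≥ 164252 USD: 256962 ≥ 164252 is true
  NOT premiums current: yes → false
  deductible < 10533 USD: 2375 < 10533 is true
  incident in covered region: yes → true
  peril ∈ {collision, flood, other, wind}: collision is in the set → true
  days until reported = 371 days: 275 == 371 is false
  fraud score ≥ 1: 52 ≥ 1 is true
Combine:
[1] false OR false OR true = true
[2.3] NOT false = true
[2] true OR true OR true = true
[3.1] NOT true = false
[3.2] NOT true = false
[3] false OR false OR true = true
[4] false OR true = true
[root] true AND true AND true AND true = true
Overall: true → paid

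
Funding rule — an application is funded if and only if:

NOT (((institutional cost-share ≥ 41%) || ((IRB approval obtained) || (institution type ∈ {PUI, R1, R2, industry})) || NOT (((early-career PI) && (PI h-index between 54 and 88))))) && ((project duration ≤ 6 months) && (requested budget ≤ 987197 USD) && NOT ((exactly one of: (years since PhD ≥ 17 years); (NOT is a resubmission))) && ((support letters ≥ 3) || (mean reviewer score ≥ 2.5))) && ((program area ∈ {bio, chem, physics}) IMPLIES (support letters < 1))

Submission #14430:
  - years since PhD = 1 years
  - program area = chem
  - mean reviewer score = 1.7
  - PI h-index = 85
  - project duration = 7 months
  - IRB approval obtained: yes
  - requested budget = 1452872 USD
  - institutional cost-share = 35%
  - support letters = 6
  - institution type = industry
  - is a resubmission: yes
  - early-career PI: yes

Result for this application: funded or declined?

Atomic conditions:
  institutional cost-share ≥ 41%: 35 ≥ 41 is false
  IRB approval obtained: yes → true
  institution type ∈ {PUI, R1, R2, industry}: industry is in the set → true
  early-career PI: yes → true
  PI h-index between 54 and 88: 85 in [54, 88] is true
  project duration ≤ 6 months: 7 ≤ 6 is false
  requested budget ≤ 987197 USD: 1452872 ≤ 987197 is false
  years since PhD ≥ 17 years: 1 ≥ 17 is false
  NOT is a resubmission: yes → false
  support letters ≥ 3: 6 ≥ 3 is true
  mean reviewer score ≥ 2.5: 1.7 ≥ 2.5 is false
  program area ∈ {bio, chem, physics}: chem is in the set → true
  support letters < 1: 6 < 1 is false
Combine:
[1.1.2] true OR true = true
[1.1.3.1] true AND true = true
[1.1.3] NOT true = false
[1.1] false OR true OR false = true
[1] NOT true = false
[2.3.1] exactly-one(false, false) = false
[2.3] NOT false = true
[2.4] true OR false = true
[2] false AND false AND true AND true = false
[3] true → false = false
[root] false AND false AND false = false
Overall: false → declined

Declined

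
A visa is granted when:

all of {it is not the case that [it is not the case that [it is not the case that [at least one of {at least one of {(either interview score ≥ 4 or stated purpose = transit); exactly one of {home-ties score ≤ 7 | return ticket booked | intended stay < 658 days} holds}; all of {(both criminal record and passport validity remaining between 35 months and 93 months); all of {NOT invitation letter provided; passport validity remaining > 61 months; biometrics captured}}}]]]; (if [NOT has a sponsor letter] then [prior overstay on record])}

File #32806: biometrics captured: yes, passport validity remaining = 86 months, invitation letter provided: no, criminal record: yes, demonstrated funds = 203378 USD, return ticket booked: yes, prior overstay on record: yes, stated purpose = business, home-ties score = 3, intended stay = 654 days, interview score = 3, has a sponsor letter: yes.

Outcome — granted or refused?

Atomic conditions:
  interview score ≥ 4: 3 ≥ 4 is false
  stated purpose = transit: business == transit is false
  home-ties score ≤ 7: 3 ≤ 7 is true
  return ticket booked: yes → true
  intended stay < 658 days: 654 < 658 is true
  criminal record: yes → true
  passport validity remaining between 35 months and 93 months: 86 in [35, 93] is true
  NOT invitation letter provided: no → true
  passport validity remaining > 61 months: 86 > 61 is true
  biometrics captured: yes → true
  NOT has a sponsor letter: yes → false
  prior overstay on record: yes → true
Combine:
[1.1.1.1.1.1] false OR false = false
[1.1.1.1.1.2] exactly-one(true, true, true) = false
[1.1.1.1.1] false OR false = false
[1.1.1.1.2.1] true AND true = true
[1.1.1.1.2.2] true AND true AND true = true
[1.1.1.1.2] true AND true = true
[1.1.1.1] false OR true = true
[1.1.1] NOT true = false
[1.1] NOT false = true
[1] NOT true = false
[2] false → true (antecedent false ⇒ implication holds) = true
[root] false AND true = false
Overall: false → refused

Refused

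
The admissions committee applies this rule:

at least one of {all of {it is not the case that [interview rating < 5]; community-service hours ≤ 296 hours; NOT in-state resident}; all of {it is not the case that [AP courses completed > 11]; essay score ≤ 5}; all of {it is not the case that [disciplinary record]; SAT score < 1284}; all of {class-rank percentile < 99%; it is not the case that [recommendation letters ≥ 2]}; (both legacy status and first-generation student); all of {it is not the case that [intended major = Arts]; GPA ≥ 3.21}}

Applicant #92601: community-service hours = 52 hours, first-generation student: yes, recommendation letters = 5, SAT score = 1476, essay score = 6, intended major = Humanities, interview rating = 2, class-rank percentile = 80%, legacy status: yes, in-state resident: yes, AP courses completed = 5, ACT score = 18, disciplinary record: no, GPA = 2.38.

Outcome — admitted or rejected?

Atomic conditions:
  interview rating < 5: 2 < 5 is true
  community-service hours ≤ 296 hours: 52 ≤ 296 is true
  NOT in-state resident: yes → false
  AP courses completed > 11: 5 > 11 is false
  essay score ≤ 5: 6 ≤ 5 is false
  disciplinary record: no → false
  SAT score < 1284: 1476 < 1284 is false
  class-rank percentile < 99%: 80 < 99 is true
  recommendation letters ≥ 2: 5 ≥ 2 is true
  legacy status: yes → true
  first-generation student: yes → true
  intended major = Arts: Humanities == Arts is false
  GPA ≥ 3.21: 2.38 ≥ 3.21 is false
Combine:
[1.1] NOT true = false
[1] false AND true AND false = false
[2.1] NOT false = true
[2] true AND false = false
[3.1] NOT false = true
[3] true AND false = false
[4.2] NOT true = false
[4] true AND false = false
[5] true AND true = true
[6.1] NOT false = true
[6] true AND false = false
[root] false OR false OR false OR false OR true OR false = true
Overall: true → admitted

Admitted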